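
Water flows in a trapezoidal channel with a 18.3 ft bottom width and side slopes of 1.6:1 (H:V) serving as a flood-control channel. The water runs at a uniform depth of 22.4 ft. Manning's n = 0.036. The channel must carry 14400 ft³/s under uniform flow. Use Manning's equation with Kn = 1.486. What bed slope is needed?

With bottom width b = 18.3 ft and side slope z = 1.6: A = (b + zy)y = (18.3 + 1.6×22.4)×22.4 = 1213 ft²; P = b + 2y√(1+z²) = 18.3 + 2×22.4×1.887 = 102.8 ft.
Hydraulic radius R = A/P = 1213/102.8 = 11.79 ft.
From Manning's equation, S = [nQ / (1.486 A R^(2/3))]² = [0.036 × 14400 / (1.486 × 1213 × 11.79^(2/3))]² = 0.00308.

S = 0.00308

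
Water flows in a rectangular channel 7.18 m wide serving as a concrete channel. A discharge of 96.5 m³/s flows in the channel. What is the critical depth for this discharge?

y_c = 2.64 m

For a rectangular channel, critical depth y_c = (q²/g)^(1/3) where q = Q/b = 96.5/7.18 = 13.44 m²/s.
So y_c = (13.44²/9.81)^(1/3) = 2.64 m.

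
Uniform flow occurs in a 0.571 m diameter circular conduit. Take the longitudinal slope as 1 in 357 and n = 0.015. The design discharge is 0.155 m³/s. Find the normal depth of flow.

y_n = 0.328 m

Manning's equation rearranged: A R^(2/3) = nQ / (1·√S) = 0.015 × 0.155 / (√0.002801) = 0.04393.
Trying y = 0.412 m: A R^(2/3) = 0.06087 — over.
Trying y = 0.328 m: A R^(2/3) = 0.04391 — matches.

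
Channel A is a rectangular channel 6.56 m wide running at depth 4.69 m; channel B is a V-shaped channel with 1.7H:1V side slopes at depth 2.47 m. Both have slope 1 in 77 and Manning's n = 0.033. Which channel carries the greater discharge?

channel A

Channel A: Flow area A = b·y = 6.56 × 4.69 = 30.77 m². Wetted perimeter P = b + 2y = 6.56 + 2×4.69 = 15.94 m. Hydraulic radius R = A/P = 30.77/15.94 = 1.93 m. Q_A = (1/0.033)·30.77·1.93^(2/3)·√0.01299 = 164.7 m³/s.
Channel B: For a triangular section with side slope z = 1.7: A = zy² = 1.7×2.47² = 10.37 m²; P = 2y√(1+z²) = 2×2.47×1.972 = 9.743 m. Hydraulic radius R = A/P = 10.37/9.743 = 1.064 m. Q_B = (1/0.033)·10.37·1.064^(2/3)·√0.01299 = 37.34 m³/s.
Q_A = 164.7 m³/s vs Q_B = 37.34 m³/s, so channel A carries more.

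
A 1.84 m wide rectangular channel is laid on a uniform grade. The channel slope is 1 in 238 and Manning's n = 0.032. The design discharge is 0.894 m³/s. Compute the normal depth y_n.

Manning's equation rearranged: A R^(2/3) = nQ / (1·√S) = 0.032 × 0.894 / (√0.004202) = 0.4413.
At y = 0.585 m: A R^(2/3) = 0.5423 — too large.
At y = 0.506 m: A R^(2/3) = 0.4414 — ≈ 0.4413.

y_n = 0.506 m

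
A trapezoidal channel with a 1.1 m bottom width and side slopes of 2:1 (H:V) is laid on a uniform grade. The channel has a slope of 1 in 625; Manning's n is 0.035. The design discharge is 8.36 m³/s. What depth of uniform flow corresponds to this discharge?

Manning's equation rearranged: A R^(2/3) = nQ / (1·√S) = 0.035 × 8.36 / (√0.0016) = 7.315.
Try y = 2 m: A R^(2/3) = 10.31 — high.
Try y = 1.23 m: A R^(2/3) = 3.331 — low.
Try y = 1.73 m: A R^(2/3) = 7.314 — ≈ 7.315.

y_n = 1.73 m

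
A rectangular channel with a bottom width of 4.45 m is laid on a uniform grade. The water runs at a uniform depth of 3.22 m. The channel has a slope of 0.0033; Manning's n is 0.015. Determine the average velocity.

Flow area A = b·y = 4.45 × 3.22 = 14.33 m². Wetted perimeter P = b + 2y = 4.45 + 2×3.22 = 10.89 m.
Hydraulic radius R = A/P = 14.33/10.89 = 1.316 m.
From Manning's equation, V = (1/n) R^(2/3) S^(1/2) = (1/0.015) × 1.316^(2/3) × 0.0033^(1/2) = 4.6 m/s.

V = 4.6 m/s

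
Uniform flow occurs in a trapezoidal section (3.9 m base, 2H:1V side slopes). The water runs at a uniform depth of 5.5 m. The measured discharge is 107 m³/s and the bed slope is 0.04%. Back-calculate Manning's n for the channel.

n = 0.031

With bottom width b = 3.9 m and side slope z = 2: A = (b + zy)y = (3.9 + 2×5.5)×5.5 = 81.95 m²; P = b + 2y√(1+z²) = 3.9 + 2×5.5×2.236 = 28.5 m.
Hydraulic radius R = A/P = 81.95/28.5 = 2.876 m.
Rearranging Manning's equation: n = (1/Q) A R^(2/3) S^(1/2) = (1/107) × 81.95 × 2.876^(2/3) × √0.0004 = 0.031.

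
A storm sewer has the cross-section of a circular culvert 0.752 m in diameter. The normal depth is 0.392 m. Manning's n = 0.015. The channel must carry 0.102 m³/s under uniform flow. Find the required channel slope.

For a circular section of diameter D = 0.752 m at depth y = 0.392 m, the central angle is θ = 2 arccos(1 − 2y/D) = 3.227 rad. Then A = (D²/8)(θ − sin θ) = 0.2341 m² and P = Dθ/2 = 1.213 m.
Hydraulic radius R = A/P = 0.2341/1.213 = 0.193 m.
From Manning's equation, S = [nQ / (1 A R^(2/3))]² = [0.015 × 0.102 / (1 × 0.2341 × 0.193^(2/3))]² = 0.000383.

S = 0.000383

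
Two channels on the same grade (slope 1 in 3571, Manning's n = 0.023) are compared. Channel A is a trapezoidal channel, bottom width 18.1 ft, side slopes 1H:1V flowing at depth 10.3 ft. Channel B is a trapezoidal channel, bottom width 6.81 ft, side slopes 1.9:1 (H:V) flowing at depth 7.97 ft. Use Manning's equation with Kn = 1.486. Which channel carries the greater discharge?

Channel A: With bottom width b = 18.1 ft and side slope z = 1: A = (b + zy)y = (18.1 + 1×10.3)×10.3 = 292.5 ft²; P = b + 2y√(1+z²) = 18.1 + 2×10.3×1.414 = 47.23 ft. Hydraulic radius R = A/P = 292.5/47.23 = 6.193 ft. Q_A = (1.486/0.023)·292.5·6.193^(2/3)·√0.00028 = 1067 ft³/s.
Channel B: With bottom width b = 6.81 ft and side slope z = 1.9: A = (b + zy)y = (6.81 + 1.9×7.97)×7.97 = 175 ft²; P = b + 2y√(1+z²) = 6.81 + 2×7.97×2.147 = 41.03 ft. Hydraulic radius R = A/P = 175/41.03 = 4.264 ft. Q_B = (1.486/0.023)·175·4.264^(2/3)·√0.00028 = 497.4 ft³/s.
Q_A = 1067 ft³/s vs Q_B = 497.4 ft³/s, so channel A carries more.

channel A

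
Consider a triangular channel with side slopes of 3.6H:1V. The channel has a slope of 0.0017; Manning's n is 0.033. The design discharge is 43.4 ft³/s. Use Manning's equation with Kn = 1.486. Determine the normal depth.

Manning's equation rearranged: A R^(2/3) = nQ / (1.486·√S) = 0.033 × 43.4 / (1.486 × √0.0017) = 23.38.
Try y = 3.02 ft: A R^(2/3) = 42.16 — over.
Try y = 2.42 ft: A R^(2/3) = 23.35 — close enough.

y_n = 2.42 ft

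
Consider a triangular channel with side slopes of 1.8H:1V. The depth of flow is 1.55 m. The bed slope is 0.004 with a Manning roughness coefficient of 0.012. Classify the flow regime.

For a triangular section with side slope z = 1.8: A = zy² = 1.8×1.55² = 4.325 m²; P = 2y√(1+z²) = 2×1.55×2.059 = 6.383 m.
Hydraulic radius R = A/P = 4.325/6.383 = 0.6775 m.
V = (1/n) R^(2/3) √S = (1/0.012) × 0.6775^(2/3) × √0.004 = 4.065 m/s. Hydraulic depth D_h = A/T = 4.325/5.58 = 0.775 m.
Froude number Fr = V/√(g·D_h) = 4.065/√(9.81×0.775) = 1.47, which is greater than 1, so the flow is supercritical.

supercritical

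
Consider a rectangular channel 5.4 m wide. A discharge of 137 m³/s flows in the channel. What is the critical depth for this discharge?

y_c = 4.03 m

For a rectangular channel, critical depth y_c = (q²/g)^(1/3) where q = Q/b = 137/5.4 = 25.37 m²/s.
So y_c = (25.37²/9.81)^(1/3) = 4.03 m.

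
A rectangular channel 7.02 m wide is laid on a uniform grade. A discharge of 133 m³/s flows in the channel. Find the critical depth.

For a rectangular channel, critical depth y_c = (q²/g)^(1/3) where q = Q/b = 133/7.02 = 18.95 m²/s.
So y_c = (18.95²/9.81)^(1/3) = 3.32 m.

y_c = 3.32 m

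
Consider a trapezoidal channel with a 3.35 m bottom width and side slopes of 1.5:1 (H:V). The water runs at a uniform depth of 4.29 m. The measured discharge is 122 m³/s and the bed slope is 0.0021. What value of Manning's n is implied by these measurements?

With bottom width b = 3.35 m and side slope z = 1.5: A = (b + zy)y = (3.35 + 1.5×4.29)×4.29 = 41.98 m²; P = b + 2y√(1+z²) = 3.35 + 2×4.29×1.803 = 18.82 m.
Hydraulic radius R = A/P = 41.98/18.82 = 2.231 m.
Rearranging Manning's equation: n = (1/Q) A R^(2/3) S^(1/2) = (1/122) × 41.98 × 2.231^(2/3) × √0.0021 = 0.0269.

n = 0.0269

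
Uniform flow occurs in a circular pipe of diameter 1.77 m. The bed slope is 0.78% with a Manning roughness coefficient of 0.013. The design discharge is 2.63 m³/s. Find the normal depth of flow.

y_n = 0.629 m

Manning's equation rearranged: A R^(2/3) = nQ / (1·√S) = 0.013 × 2.63 / (√0.0078) = 0.3871.
Try y = 0.782 m: A R^(2/3) = 0.5761 — over.
Try y = 0.629 m: A R^(2/3) = 0.3866 — matches.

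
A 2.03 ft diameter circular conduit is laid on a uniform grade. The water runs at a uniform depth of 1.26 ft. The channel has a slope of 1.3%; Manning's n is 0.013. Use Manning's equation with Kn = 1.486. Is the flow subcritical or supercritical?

supercritical

For a circular section of diameter D = 2.03 ft at depth y = 1.26 ft, the central angle is θ = 2 arccos(1 − 2y/D) = 3.629 rad. Then A = (D²/8)(θ − sin θ) = 2.111 ft² and P = Dθ/2 = 3.684 ft.
Hydraulic radius R = A/P = 2.111/3.684 = 0.573 ft.
V = (1.486/n) R^(2/3) √S = (1.486/0.013) × 0.573^(2/3) × √0.013 = 8.991 ft/s. Hydraulic depth D_h = A/T = 2.111/1.97 = 1.071 ft.
Froude number Fr = V/√(g·D_h) = 8.991/√(32.2×1.071) = 1.53, which is greater than 1, so the flow is supercritical.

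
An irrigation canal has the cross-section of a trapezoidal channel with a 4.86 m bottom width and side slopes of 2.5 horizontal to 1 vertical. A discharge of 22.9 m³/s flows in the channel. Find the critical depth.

y_c = 1.08 m

At critical depth, Q² T / (g A³) = 1, i.e. A³/T = Q²/g = 22.9²/9.81 = 53.46.
Trying y = 0.853 m: A³/T = 23.25 — low.
Trying y = 1.32 m: A³/T = 109 — high.
Trying y = 1.08 m: A³/T = 53.05 — matches.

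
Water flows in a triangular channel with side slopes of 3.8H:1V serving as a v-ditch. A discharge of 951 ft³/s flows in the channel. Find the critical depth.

y_c = 5.22 ft

At critical depth, Q² T / (g A³) = 1, i.e. A³/T = Q²/g = 951²/32.2 = 28090.
Try y = 5.82 ft: A³/T = 48210 — high.
Try y = 4.54 ft: A³/T = 13930 — low.
Try y = 5.22 ft: A³/T = 27980 — matches.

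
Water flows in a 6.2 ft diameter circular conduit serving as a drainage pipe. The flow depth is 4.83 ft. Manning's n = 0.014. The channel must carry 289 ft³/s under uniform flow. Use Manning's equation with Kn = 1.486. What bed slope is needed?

S = 0.00501

For a circular section of diameter D = 6.2 ft at depth y = 4.83 ft, the central angle is θ = 2 arccos(1 − 2y/D) = 4.326 rad. Then A = (D²/8)(θ − sin θ) = 25.24 ft² and P = Dθ/2 = 13.41 ft.
Hydraulic radius R = A/P = 25.24/13.41 = 1.882 ft.
From Manning's equation, S = [nQ / (1.486 A R^(2/3))]² = [0.014 × 289 / (1.486 × 25.24 × 1.882^(2/3))]² = 0.00501.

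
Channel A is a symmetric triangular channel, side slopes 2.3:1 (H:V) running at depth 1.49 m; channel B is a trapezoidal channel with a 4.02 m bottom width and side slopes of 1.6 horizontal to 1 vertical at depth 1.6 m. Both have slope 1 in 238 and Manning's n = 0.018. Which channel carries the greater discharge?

channel B

Channel A: For a triangular section with side slope z = 2.3: A = zy² = 2.3×1.49² = 5.106 m²; P = 2y√(1+z²) = 2×1.49×2.508 = 7.474 m. Hydraulic radius R = A/P = 5.106/7.474 = 0.6832 m. Q_A = (1/0.018)·5.106·0.6832^(2/3)·√0.004202 = 14.26 m³/s.
Channel B: With bottom width b = 4.02 m and side slope z = 1.6: A = (b + zy)y = (4.02 + 1.6×1.6)×1.6 = 10.53 m²; P = b + 2y√(1+z²) = 4.02 + 2×1.6×1.887 = 10.06 m. Hydraulic radius R = A/P = 10.53/10.06 = 1.047 m. Q_B = (1/0.018)·10.53·1.047^(2/3)·√0.004202 = 39.09 m³/s.
Q_A = 14.26 m³/s vs Q_B = 39.09 m³/s, so channel B carries more.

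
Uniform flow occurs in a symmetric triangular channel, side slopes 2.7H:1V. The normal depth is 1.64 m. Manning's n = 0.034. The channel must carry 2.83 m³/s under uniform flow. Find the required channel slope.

S = 0.000249

For a triangular section with side slope z = 2.7: A = zy² = 2.7×1.64² = 7.262 m²; P = 2y√(1+z²) = 2×1.64×2.879 = 9.444 m.
Hydraulic radius R = A/P = 7.262/9.444 = 0.769 m.
From Manning's equation, S = [nQ / (1 A R^(2/3))]² = [0.034 × 2.83 / (1 × 7.262 × 0.769^(2/3))]² = 0.000249.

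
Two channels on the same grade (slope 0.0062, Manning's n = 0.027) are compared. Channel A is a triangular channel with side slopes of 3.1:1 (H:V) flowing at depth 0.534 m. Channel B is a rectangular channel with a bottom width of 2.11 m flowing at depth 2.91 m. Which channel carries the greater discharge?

Channel A: For a triangular section with side slope z = 3.1: A = zy² = 3.1×0.534² = 0.884 m²; P = 2y√(1+z²) = 2×0.534×3.257 = 3.479 m. Hydraulic radius R = A/P = 0.884/3.479 = 0.2541 m. Q_A = (1/0.027)·0.884·0.2541^(2/3)·√0.0062 = 1.034 m³/s.
Channel B: Flow area A = b·y = 2.11 × 2.91 = 6.14 m². Wetted perimeter P = b + 2y = 2.11 + 2×2.91 = 7.93 m. Hydraulic radius R = A/P = 6.14/7.93 = 0.7743 m. Q_B = (1/0.027)·6.14·0.7743^(2/3)·√0.0062 = 15.1 m³/s.
Q_A = 1.034 m³/s vs Q_B = 15.1 m³/s, so channel B carries more.

channel B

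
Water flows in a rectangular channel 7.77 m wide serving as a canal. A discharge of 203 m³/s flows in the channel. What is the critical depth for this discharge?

y_c = 4.11 m

For a rectangular channel, critical depth y_c = (q²/g)^(1/3) where q = Q/b = 203/7.77 = 26.13 m²/s.
So y_c = (26.13²/9.81)^(1/3) = 4.11 m.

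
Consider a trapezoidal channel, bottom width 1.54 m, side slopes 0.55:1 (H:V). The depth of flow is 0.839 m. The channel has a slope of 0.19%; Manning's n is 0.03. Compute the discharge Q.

Q = 1.51 m³/s

With bottom width b = 1.54 m and side slope z = 0.55: A = (b + zy)y = (1.54 + 0.55×0.839)×0.839 = 1.679 m²; P = b + 2y√(1+z²) = 1.54 + 2×0.839×1.141 = 3.455 m.
Hydraulic radius R = A/P = 1.679/3.455 = 0.486 m.
Manning's equation: Q = (1/n) A R^(2/3) S^(1/2) = (1/0.03) × 1.679 × 0.486^(2/3) × 0.0019^(1/2) = 1.51 m³/s.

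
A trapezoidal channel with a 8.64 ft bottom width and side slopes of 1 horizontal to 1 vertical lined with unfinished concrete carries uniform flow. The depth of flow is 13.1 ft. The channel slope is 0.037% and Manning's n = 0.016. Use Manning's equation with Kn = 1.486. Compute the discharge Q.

Q = 1720 ft³/s

With bottom width b = 8.64 ft and side slope z = 1: A = (b + zy)y = (8.64 + 1×13.1)×13.1 = 284.8 ft²; P = b + 2y√(1+z²) = 8.64 + 2×13.1×1.414 = 45.69 ft.
Hydraulic radius R = A/P = 284.8/45.69 = 6.233 ft.
Manning's equation: Q = (1.486/n) A R^(2/3) S^(1/2) = (1.486/0.016) × 284.8 × 6.233^(2/3) × 0.00037^(1/2) = 1720 ft³/s.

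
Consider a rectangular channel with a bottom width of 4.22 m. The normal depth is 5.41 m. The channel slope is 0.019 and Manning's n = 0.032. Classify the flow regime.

subcritical

Flow area A = b·y = 4.22 × 5.41 = 22.83 m². Wetted perimeter P = b + 2y = 4.22 + 2×5.41 = 15.04 m.
Hydraulic radius R = A/P = 22.83/15.04 = 1.518 m.
V = (1/n) R^(2/3) √S = (1/0.032) × 1.518^(2/3) × √0.019 = 5.689 m/s. Hydraulic depth D_h = A/T = 22.83/4.22 = 5.41 m.
Froude number Fr = V/√(g·D_h) = 5.689/√(9.81×5.41) = 0.781, which is less than 1, so the flow is subcritical.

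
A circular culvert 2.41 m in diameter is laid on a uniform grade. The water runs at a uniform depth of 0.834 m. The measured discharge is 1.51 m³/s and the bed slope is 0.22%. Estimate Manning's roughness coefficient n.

For a circular section of diameter D = 2.41 m at depth y = 0.834 m, the central angle is θ = 2 arccos(1 − 2y/D) = 2.516 rad. Then A = (D²/8)(θ − sin θ) = 1.401 m² and P = Dθ/2 = 3.031 m.
Hydraulic radius R = A/P = 1.401/3.031 = 0.4622 m.
Rearranging Manning's equation: n = (1/Q) A R^(2/3) S^(1/2) = (1/1.51) × 1.401 × 0.4622^(2/3) × √0.0022 = 0.026.

n = 0.026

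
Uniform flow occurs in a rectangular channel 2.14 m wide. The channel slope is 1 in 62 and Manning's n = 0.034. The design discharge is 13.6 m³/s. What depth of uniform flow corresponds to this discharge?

Manning's equation rearranged: A R^(2/3) = nQ / (1·√S) = 0.034 × 13.6 / (√0.01613) = 3.641.
At y = 2.63 m: A R^(2/3) = 4.69 — too large.
At y = 2.13 m: A R^(2/3) = 3.635 — close enough.

y_n = 2.13 m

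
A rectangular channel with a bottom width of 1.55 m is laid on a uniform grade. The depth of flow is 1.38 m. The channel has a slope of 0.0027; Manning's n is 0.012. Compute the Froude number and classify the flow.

subcritical

Flow area A = b·y = 1.55 × 1.38 = 2.139 m². Wetted perimeter P = b + 2y = 1.55 + 2×1.38 = 4.31 m.
Hydraulic radius R = A/P = 2.139/4.31 = 0.4963 m.
V = (1/n) R^(2/3) √S = (1/0.012) × 0.4963^(2/3) × √0.0027 = 2.714 m/s. Hydraulic depth D_h = A/T = 2.139/1.55 = 1.38 m.
Froude number Fr = V/√(g·D_h) = 2.714/√(9.81×1.38) = 0.738, which is less than 1, so the flow is subcritical.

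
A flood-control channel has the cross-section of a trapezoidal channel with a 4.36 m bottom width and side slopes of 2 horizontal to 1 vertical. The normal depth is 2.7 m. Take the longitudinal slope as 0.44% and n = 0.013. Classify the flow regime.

supercritical

With bottom width b = 4.36 m and side slope z = 2: A = (b + zy)y = (4.36 + 2×2.7)×2.7 = 26.35 m²; P = b + 2y√(1+z²) = 4.36 + 2×2.7×2.236 = 16.43 m.
Hydraulic radius R = A/P = 26.35/16.43 = 1.603 m.
V = (1/n) R^(2/3) √S = (1/0.013) × 1.603^(2/3) × √0.0044 = 6.99 m/s. Hydraulic depth D_h = A/T = 26.35/15.16 = 1.738 m.
Froude number Fr = V/√(g·D_h) = 6.99/√(9.81×1.738) = 1.69, which is greater than 1, so the flow is supercritical.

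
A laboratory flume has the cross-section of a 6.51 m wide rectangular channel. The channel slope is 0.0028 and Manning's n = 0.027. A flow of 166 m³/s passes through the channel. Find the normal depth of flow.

y_n = 7.53 m

Manning's equation rearranged: A R^(2/3) = nQ / (1·√S) = 0.027 × 166 / (√0.0028) = 84.7.
Trying y = 5.9 m: A R^(2/3) = 62.94 — low.
Trying y = 8.27 m: A R^(2/3) = 94.78 — high.
Trying y = 7.53 m: A R^(2/3) = 84.73 — ≈ 84.7.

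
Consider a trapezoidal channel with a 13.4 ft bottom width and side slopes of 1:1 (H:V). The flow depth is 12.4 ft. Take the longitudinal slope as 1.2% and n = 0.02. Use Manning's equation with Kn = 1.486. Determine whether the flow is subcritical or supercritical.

With bottom width b = 13.4 ft and side slope z = 1: A = (b + zy)y = (13.4 + 1×12.4)×12.4 = 319.9 ft²; P = b + 2y√(1+z²) = 13.4 + 2×12.4×1.414 = 48.47 ft.
Hydraulic radius R = A/P = 319.9/48.47 = 6.6 ft.
V = (1.486/n) R^(2/3) √S = (1.486/0.02) × 6.6^(2/3) × √0.012 = 28.64 ft/s. Hydraulic depth D_h = A/T = 319.9/38.2 = 8.375 ft.
Froude number Fr = V/√(g·D_h) = 28.64/√(32.2×8.375) = 1.74, which is greater than 1, so the flow is supercritical.

supercritical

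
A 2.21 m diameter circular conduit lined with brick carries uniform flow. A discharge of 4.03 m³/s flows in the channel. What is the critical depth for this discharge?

At critical depth, Q² T / (g A³) = 1, i.e. A³/T = Q²/g = 4.03²/9.81 = 1.656.
Try y = 1.14 m: A³/T = 3.596 — too large.
Try y = 0.774 m: A³/T = 0.8146 — too small.
Try y = 0.931 m: A³/T = 1.657 — ≈ 1.656.

y_c = 0.931 m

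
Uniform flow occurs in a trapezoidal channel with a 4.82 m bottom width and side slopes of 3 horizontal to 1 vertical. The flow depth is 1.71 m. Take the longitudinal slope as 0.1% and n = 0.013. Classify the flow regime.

With bottom width b = 4.82 m and side slope z = 3: A = (b + zy)y = (4.82 + 3×1.71)×1.71 = 17.01 m²; P = b + 2y√(1+z²) = 4.82 + 2×1.71×3.162 = 15.63 m.
Hydraulic radius R = A/P = 17.01/15.63 = 1.088 m.
V = (1/n) R^(2/3) √S = (1/0.013) × 1.088^(2/3) × √0.001 = 2.574 m/s. Hydraulic depth D_h = A/T = 17.01/15.08 = 1.128 m.
Froude number Fr = V/√(g·D_h) = 2.574/√(9.81×1.128) = 0.774, which is less than 1, so the flow is subcritical.

subcritical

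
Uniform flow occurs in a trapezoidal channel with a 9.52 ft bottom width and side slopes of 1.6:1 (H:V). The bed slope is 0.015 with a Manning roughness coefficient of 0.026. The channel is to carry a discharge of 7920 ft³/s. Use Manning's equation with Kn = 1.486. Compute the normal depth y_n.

Manning's equation rearranged: A R^(2/3) = nQ / (1.486·√S) = 0.026 × 7920 / (1.486 × √0.015) = 1131.
Trying y = 8.09 ft: A R^(2/3) = 498.1 — short.
Trying y = 14.3 ft: A R^(2/3) = 1743 — over.
Trying y = 11.8 ft: A R^(2/3) = 1131 — matches.

y_n = 11.8 ft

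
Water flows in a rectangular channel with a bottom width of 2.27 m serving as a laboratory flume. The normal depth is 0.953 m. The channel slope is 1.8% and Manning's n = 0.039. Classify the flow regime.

subcritical

Flow area A = b·y = 2.27 × 0.953 = 2.163 m². Wetted perimeter P = b + 2y = 2.27 + 2×0.953 = 4.176 m.
Hydraulic radius R = A/P = 2.163/4.176 = 0.518 m.
V = (1/n) R^(2/3) √S = (1/0.039) × 0.518^(2/3) × √0.018 = 2.219 m/s. Hydraulic depth D_h = A/T = 2.163/2.27 = 0.953 m.
Froude number Fr = V/√(g·D_h) = 2.219/√(9.81×0.953) = 0.726, which is less than 1, so the flow is subcritical.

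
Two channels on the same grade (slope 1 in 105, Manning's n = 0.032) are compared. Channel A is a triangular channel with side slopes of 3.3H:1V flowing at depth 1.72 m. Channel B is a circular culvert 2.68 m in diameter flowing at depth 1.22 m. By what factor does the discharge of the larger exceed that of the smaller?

4.67

Channel A: For a triangular section with side slope z = 3.3: A = zy² = 3.3×1.72² = 9.763 m²; P = 2y√(1+z²) = 2×1.72×3.448 = 11.86 m. Hydraulic radius R = A/P = 9.763/11.86 = 0.823 m. Q_A = (1/0.032)·9.763·0.823^(2/3)·√0.009524 = 26.15 m³/s.
Channel B: For a circular section of diameter D = 2.68 m at depth y = 1.22 m, the central angle is θ = 2 arccos(1 − 2y/D) = 2.962 rad. Then A = (D²/8)(θ − sin θ) = 2.499 m² and P = Dθ/2 = 3.969 m. Hydraulic radius R = A/P = 2.499/3.969 = 0.6297 m. Q_B = (1/0.032)·2.499·0.6297^(2/3)·√0.009524 = 5.6 m³/s.
The larger discharge is 26.15 m³/s and the smaller is 5.6 m³/s; the ratio is 4.67.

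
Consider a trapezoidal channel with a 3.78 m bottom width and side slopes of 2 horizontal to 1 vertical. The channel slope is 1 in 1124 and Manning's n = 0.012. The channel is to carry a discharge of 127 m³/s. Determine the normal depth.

y_n = 3.29 m

Manning's equation rearranged: A R^(2/3) = nQ / (1·√S) = 0.012 × 127 / (√0.0008897) = 51.09.
At y = 3.85 m: A R^(2/3) = 72.59 — too large.
At y = 2.57 m: A R^(2/3) = 30.05 — too small.
At y = 3.29 m: A R^(2/3) = 51.24 — ≈ 51.09.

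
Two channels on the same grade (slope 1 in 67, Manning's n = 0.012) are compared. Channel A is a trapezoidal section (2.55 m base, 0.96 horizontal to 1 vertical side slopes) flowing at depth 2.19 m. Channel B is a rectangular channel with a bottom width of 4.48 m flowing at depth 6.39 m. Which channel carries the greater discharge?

channel B

Channel A: With bottom width b = 2.55 m and side slope z = 0.96: A = (b + zy)y = (2.55 + 0.96×2.19)×2.19 = 10.19 m²; P = b + 2y√(1+z²) = 2.55 + 2×2.19×1.386 = 8.622 m. Hydraulic radius R = A/P = 10.19/8.622 = 1.182 m. Q_A = (1/0.012)·10.19·1.182^(2/3)·√0.01493 = 115.9 m³/s.
Channel B: Flow area A = b·y = 4.48 × 6.39 = 28.63 m². Wetted perimeter P = b + 2y = 4.48 + 2×6.39 = 17.26 m. Hydraulic radius R = A/P = 28.63/17.26 = 1.659 m. Q_B = (1/0.012)·28.63·1.659^(2/3)·√0.01493 = 408.4 m³/s.
Q_A = 115.9 m³/s vs Q_B = 408.4 m³/s, so channel B carries more.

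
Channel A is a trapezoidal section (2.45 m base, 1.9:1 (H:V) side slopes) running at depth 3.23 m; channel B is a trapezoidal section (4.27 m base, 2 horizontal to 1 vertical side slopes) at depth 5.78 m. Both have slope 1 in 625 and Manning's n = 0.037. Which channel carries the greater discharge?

Channel A: With bottom width b = 2.45 m and side slope z = 1.9: A = (b + zy)y = (2.45 + 1.9×3.23)×3.23 = 27.74 m²; P = b + 2y√(1+z²) = 2.45 + 2×3.23×2.147 = 16.32 m. Hydraulic radius R = A/P = 27.74/16.32 = 1.699 m. Q_A = (1/0.037)·27.74·1.699^(2/3)·√0.0016 = 42.7 m³/s.
Channel B: With bottom width b = 4.27 m and side slope z = 2: A = (b + zy)y = (4.27 + 2×5.78)×5.78 = 91.5 m²; P = b + 2y√(1+z²) = 4.27 + 2×5.78×2.236 = 30.12 m. Hydraulic radius R = A/P = 91.5/30.12 = 3.038 m. Q_B = (1/0.037)·91.5·3.038^(2/3)·√0.0016 = 207.5 m³/s.
Q_A = 42.7 m³/s vs Q_B = 207.5 m³/s, so channel B carries more.

channel B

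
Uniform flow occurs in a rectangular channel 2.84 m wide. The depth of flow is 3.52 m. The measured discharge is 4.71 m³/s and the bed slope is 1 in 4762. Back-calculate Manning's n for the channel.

Flow area A = b·y = 2.84 × 3.52 = 9.997 m². Wetted perimeter P = b + 2y = 2.84 + 2×3.52 = 9.88 m.
Hydraulic radius R = A/P = 9.997/9.88 = 1.012 m.
Rearranging Manning's equation: n = (1/Q) A R^(2/3) S^(1/2) = (1/4.71) × 9.997 × 1.012^(2/3) × √0.00021 = 0.031.

n = 0.031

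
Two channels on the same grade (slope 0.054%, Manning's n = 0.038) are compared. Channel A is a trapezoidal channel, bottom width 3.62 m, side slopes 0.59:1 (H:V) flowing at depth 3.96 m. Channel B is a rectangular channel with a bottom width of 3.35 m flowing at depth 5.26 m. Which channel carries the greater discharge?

Channel A: With bottom width b = 3.62 m and side slope z = 0.59: A = (b + zy)y = (3.62 + 0.59×3.96)×3.96 = 23.59 m²; P = b + 2y√(1+z²) = 3.62 + 2×3.96×1.161 = 12.82 m. Hydraulic radius R = A/P = 23.59/12.82 = 1.84 m. Q_A = (1/0.038)·23.59·1.84^(2/3)·√0.00054 = 21.66 m³/s.
Channel B: Flow area A = b·y = 3.35 × 5.26 = 17.62 m². Wetted perimeter P = b + 2y = 3.35 + 2×5.26 = 13.87 m. Hydraulic radius R = A/P = 17.62/13.87 = 1.27 m. Q_B = (1/0.038)·17.62·1.27^(2/3)·√0.00054 = 12.64 m³/s.
Q_A = 21.66 m³/s vs Q_B = 12.64 m³/s, so channel A carries more.

channel A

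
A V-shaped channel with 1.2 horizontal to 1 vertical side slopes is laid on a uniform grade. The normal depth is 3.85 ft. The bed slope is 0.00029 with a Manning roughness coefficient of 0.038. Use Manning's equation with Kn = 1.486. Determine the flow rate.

For a triangular section with side slope z = 1.2: A = zy² = 1.2×3.85² = 17.79 ft²; P = 2y√(1+z²) = 2×3.85×1.562 = 12.03 ft.
Hydraulic radius R = A/P = 17.79/12.03 = 1.479 ft.
Manning's equation: Q = (1.486/n) A R^(2/3) S^(1/2) = (1.486/0.038) × 17.79 × 1.479^(2/3) × 0.00029^(1/2) = 15.4 ft³/s.

Q = 15.4 ft³/s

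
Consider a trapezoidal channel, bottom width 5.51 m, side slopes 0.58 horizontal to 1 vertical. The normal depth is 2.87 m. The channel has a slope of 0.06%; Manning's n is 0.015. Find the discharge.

With bottom width b = 5.51 m and side slope z = 0.58: A = (b + zy)y = (5.51 + 0.58×2.87)×2.87 = 20.59 m²; P = b + 2y√(1+z²) = 5.51 + 2×2.87×1.156 = 12.15 m.
Hydraulic radius R = A/P = 20.59/12.15 = 1.695 m.
Manning's equation: Q = (1/n) A R^(2/3) S^(1/2) = (1/0.015) × 20.59 × 1.695^(2/3) × 0.0006^(1/2) = 47.8 m³/s.

Q = 47.8 m³/s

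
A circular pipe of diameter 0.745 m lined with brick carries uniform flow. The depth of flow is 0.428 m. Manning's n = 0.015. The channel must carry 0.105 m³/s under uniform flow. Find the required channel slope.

For a circular section of diameter D = 0.745 m at depth y = 0.428 m, the central angle is θ = 2 arccos(1 − 2y/D) = 3.441 rad. Then A = (D²/8)(θ − sin θ) = 0.2592 m² and P = Dθ/2 = 1.282 m.
Hydraulic radius R = A/P = 0.2592/1.282 = 0.2022 m.
From Manning's equation, S = [nQ / (1 A R^(2/3))]² = [0.015 × 0.105 / (1 × 0.2592 × 0.2022^(2/3))]² = 0.000311.

S = 0.000311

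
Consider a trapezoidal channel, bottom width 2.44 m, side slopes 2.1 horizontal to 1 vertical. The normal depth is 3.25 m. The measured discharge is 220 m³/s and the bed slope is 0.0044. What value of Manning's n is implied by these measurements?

With bottom width b = 2.44 m and side slope z = 2.1: A = (b + zy)y = (2.44 + 2.1×3.25)×3.25 = 30.11 m²; P = b + 2y√(1+z²) = 2.44 + 2×3.25×2.326 = 17.56 m.
Hydraulic radius R = A/P = 30.11/17.56 = 1.715 m.
Rearranging Manning's equation: n = (1/Q) A R^(2/3) S^(1/2) = (1/220) × 30.11 × 1.715^(2/3) × √0.0044 = 0.013.

n = 0.013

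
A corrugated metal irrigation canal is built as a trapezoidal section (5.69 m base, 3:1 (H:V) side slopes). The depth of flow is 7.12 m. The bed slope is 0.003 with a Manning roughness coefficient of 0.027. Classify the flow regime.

With bottom width b = 5.69 m and side slope z = 3: A = (b + zy)y = (5.69 + 3×7.12)×7.12 = 192.6 m²; P = b + 2y√(1+z²) = 5.69 + 2×7.12×3.162 = 50.72 m.
Hydraulic radius R = A/P = 192.6/50.72 = 3.797 m.
V = (1/n) R^(2/3) √S = (1/0.027) × 3.797^(2/3) × √0.003 = 4.937 m/s. Hydraulic depth D_h = A/T = 192.6/48.41 = 3.978 m.
Froude number Fr = V/√(g·D_h) = 4.937/√(9.81×3.978) = 0.79, which is less than 1, so the flow is subcritical.

subcritical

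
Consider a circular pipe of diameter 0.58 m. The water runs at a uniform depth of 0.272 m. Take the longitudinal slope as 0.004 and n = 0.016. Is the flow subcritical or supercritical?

subcritical

For a circular section of diameter D = 0.58 m at depth y = 0.272 m, the central angle is θ = 2 arccos(1 − 2y/D) = 3.017 rad. Then A = (D²/8)(θ − sin θ) = 0.1217 m² and P = Dθ/2 = 0.875 m.
Hydraulic radius R = A/P = 0.1217/0.875 = 0.139 m.
V = (1/n) R^(2/3) √S = (1/0.016) × 0.139^(2/3) × √0.004 = 1.061 m/s. Hydraulic depth D_h = A/T = 0.1217/0.5789 = 0.2102 m.
Froude number Fr = V/√(g·D_h) = 1.061/√(9.81×0.2102) = 0.739, which is less than 1, so the flow is subcritical.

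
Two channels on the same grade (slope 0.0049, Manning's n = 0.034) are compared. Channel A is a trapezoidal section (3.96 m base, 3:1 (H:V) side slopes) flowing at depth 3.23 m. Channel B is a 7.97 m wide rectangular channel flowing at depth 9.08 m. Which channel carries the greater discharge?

Channel A: With bottom width b = 3.96 m and side slope z = 3: A = (b + zy)y = (3.96 + 3×3.23)×3.23 = 44.09 m²; P = b + 2y√(1+z²) = 3.96 + 2×3.23×3.162 = 24.39 m. Hydraulic radius R = A/P = 44.09/24.39 = 1.808 m. Q_A = (1/0.034)·44.09·1.808^(2/3)·√0.0049 = 134.7 m³/s.
Channel B: Flow area A = b·y = 7.97 × 9.08 = 72.37 m². Wetted perimeter P = b + 2y = 7.97 + 2×9.08 = 26.13 m. Hydraulic radius R = A/P = 72.37/26.13 = 2.77 m. Q_B = (1/0.034)·72.37·2.77^(2/3)·√0.0049 = 293.8 m³/s.
Q_A = 134.7 m³/s vs Q_B = 293.8 m³/s, so channel B carries more.

channel B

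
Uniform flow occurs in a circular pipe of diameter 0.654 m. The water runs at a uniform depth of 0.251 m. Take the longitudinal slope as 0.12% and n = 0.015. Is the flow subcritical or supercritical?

For a circular section of diameter D = 0.654 m at depth y = 0.251 m, the central angle is θ = 2 arccos(1 − 2y/D) = 2.672 rad. Then A = (D²/8)(θ − sin θ) = 0.1187 m² and P = Dθ/2 = 0.8739 m.
Hydraulic radius R = A/P = 0.1187/0.8739 = 0.1358 m.
V = (1/n) R^(2/3) √S = (1/0.015) × 0.1358^(2/3) × √0.0012 = 0.6103 m/s. Hydraulic depth D_h = A/T = 0.1187/0.6361 = 0.1866 m.
Froude number Fr = V/√(g·D_h) = 0.6103/√(9.81×0.1866) = 0.451, which is less than 1, so the flow is subcritical.

subcritical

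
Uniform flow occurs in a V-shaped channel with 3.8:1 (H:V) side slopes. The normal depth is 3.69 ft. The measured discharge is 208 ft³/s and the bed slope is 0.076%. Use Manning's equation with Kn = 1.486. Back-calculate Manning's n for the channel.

n = 0.015

For a triangular section with side slope z = 3.8: A = zy² = 3.8×3.69² = 51.74 ft²; P = 2y√(1+z²) = 2×3.69×3.929 = 29 ft.
Hydraulic radius R = A/P = 51.74/29 = 1.784 ft.
Rearranging Manning's equation: n = (1.486/Q) A R^(2/3) S^(1/2) = (1.486/208) × 51.74 × 1.784^(2/3) × √0.00076 = 0.015.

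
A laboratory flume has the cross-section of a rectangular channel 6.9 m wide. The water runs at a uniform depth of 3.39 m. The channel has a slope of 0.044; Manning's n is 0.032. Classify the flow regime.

Flow area A = b·y = 6.9 × 3.39 = 23.39 m². Wetted perimeter P = b + 2y = 6.9 + 2×3.39 = 13.68 m.
Hydraulic radius R = A/P = 23.39/13.68 = 1.71 m.
V = (1/n) R^(2/3) √S = (1/0.032) × 1.71^(2/3) × √0.044 = 9.373 m/s. Hydraulic depth D_h = A/T = 23.39/6.9 = 3.39 m.
Froude number Fr = V/√(g·D_h) = 9.373/√(9.81×3.39) = 1.63, which is greater than 1, so the flow is supercritical.

supercritical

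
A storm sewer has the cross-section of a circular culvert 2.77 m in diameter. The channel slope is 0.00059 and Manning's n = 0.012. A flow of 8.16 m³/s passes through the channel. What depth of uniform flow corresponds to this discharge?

y_n = 1.97 m

Manning's equation rearranged: A R^(2/3) = nQ / (1·√S) = 0.012 × 8.16 / (√0.00059) = 4.031.
Try y = 1.73 m: A R^(2/3) = 3.366 — short.
Try y = 1.97 m: A R^(2/3) = 4.031 — close enough.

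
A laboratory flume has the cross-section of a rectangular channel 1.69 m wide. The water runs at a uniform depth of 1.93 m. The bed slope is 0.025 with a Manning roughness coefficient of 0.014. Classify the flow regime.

supercritical

Flow area A = b·y = 1.69 × 1.93 = 3.262 m². Wetted perimeter P = b + 2y = 1.69 + 2×1.93 = 5.55 m.
Hydraulic radius R = A/P = 3.262/5.55 = 0.5877 m.
V = (1/n) R^(2/3) √S = (1/0.014) × 0.5877^(2/3) × √0.025 = 7.924 m/s. Hydraulic depth D_h = A/T = 3.262/1.69 = 1.93 m.
Froude number Fr = V/√(g·D_h) = 7.924/√(9.81×1.93) = 1.82, which is greater than 1, so the flow is supercritical.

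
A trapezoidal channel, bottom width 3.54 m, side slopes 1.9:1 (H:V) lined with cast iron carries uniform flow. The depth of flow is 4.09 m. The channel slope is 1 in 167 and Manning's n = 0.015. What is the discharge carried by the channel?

Q = 403 m³/s

With bottom width b = 3.54 m and side slope z = 1.9: A = (b + zy)y = (3.54 + 1.9×4.09)×4.09 = 46.26 m²; P = b + 2y√(1+z²) = 3.54 + 2×4.09×2.147 = 21.1 m.
Hydraulic radius R = A/P = 46.26/21.1 = 2.192 m.
Manning's equation: Q = (1/n) A R^(2/3) S^(1/2) = (1/0.015) × 46.26 × 2.192^(2/3) × 0.005988^(1/2) = 403 m³/s.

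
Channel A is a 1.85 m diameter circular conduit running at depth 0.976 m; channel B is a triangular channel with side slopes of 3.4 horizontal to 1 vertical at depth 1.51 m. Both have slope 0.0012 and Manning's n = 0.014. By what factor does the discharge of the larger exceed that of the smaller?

Channel A: For a circular section of diameter D = 1.85 m at depth y = 0.976 m, the central angle is θ = 2 arccos(1 − 2y/D) = 3.252 rad. Then A = (D²/8)(θ − sin θ) = 1.438 m² and P = Dθ/2 = 3.008 m. Hydraulic radius R = A/P = 1.438/3.008 = 0.4782 m. Q_A = (1/0.014)·1.438·0.4782^(2/3)·√0.0012 = 2.176 m³/s.
Channel B: For a triangular section with side slope z = 3.4: A = zy² = 3.4×1.51² = 7.752 m²; P = 2y√(1+z²) = 2×1.51×3.544 = 10.7 m. Hydraulic radius R = A/P = 7.752/10.7 = 0.7243 m. Q_B = (1/0.014)·7.752·0.7243^(2/3)·√0.0012 = 15.47 m³/s.
The larger discharge is 15.47 m³/s and the smaller is 2.176 m³/s; the ratio is 7.11.

7.11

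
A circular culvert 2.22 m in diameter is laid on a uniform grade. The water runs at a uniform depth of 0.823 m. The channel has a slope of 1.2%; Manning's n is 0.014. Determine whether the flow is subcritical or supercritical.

For a circular section of diameter D = 2.22 m at depth y = 0.823 m, the central angle is θ = 2 arccos(1 − 2y/D) = 2.619 rad. Then A = (D²/8)(θ − sin θ) = 1.305 m² and P = Dθ/2 = 2.907 m.
Hydraulic radius R = A/P = 1.305/2.907 = 0.4491 m.
V = (1/n) R^(2/3) √S = (1/0.014) × 0.4491^(2/3) × √0.012 = 4.589 m/s. Hydraulic depth D_h = A/T = 1.305/2.145 = 0.6087 m.
Froude number Fr = V/√(g·D_h) = 4.589/√(9.81×0.6087) = 1.88, which is greater than 1, so the flow is supercritical.

supercritical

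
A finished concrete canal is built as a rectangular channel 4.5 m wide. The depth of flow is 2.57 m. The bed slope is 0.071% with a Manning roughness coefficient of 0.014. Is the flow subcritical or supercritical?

Flow area A = b·y = 4.5 × 2.57 = 11.56 m². Wetted perimeter P = b + 2y = 4.5 + 2×2.57 = 9.64 m.
Hydraulic radius R = A/P = 11.56/9.64 = 1.2 m.
V = (1/n) R^(2/3) √S = (1/0.014) × 1.2^(2/3) × √0.00071 = 2.149 m/s. Hydraulic depth D_h = A/T = 11.56/4.5 = 2.57 m.
Froude number Fr = V/√(g·D_h) = 2.149/√(9.81×2.57) = 0.428, which is less than 1, so the flow is subcritical.

subcritical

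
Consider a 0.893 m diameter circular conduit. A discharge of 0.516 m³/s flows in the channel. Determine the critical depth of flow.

y_c = 0.42 m

At critical depth, Q² T / (g A³) = 1, i.e. A³/T = Q²/g = 0.516²/9.81 = 0.02714.
Try y = 0.478 m: A³/T = 0.04462 — too large.
Try y = 0.42 m: A³/T = 0.02722 — close enough.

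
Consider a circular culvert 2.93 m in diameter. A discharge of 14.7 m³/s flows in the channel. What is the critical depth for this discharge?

y_c = 1.68 m

At critical depth, Q² T / (g A³) = 1, i.e. A³/T = Q²/g = 14.7²/9.81 = 22.03.
Trying y = 1.96 m: A³/T = 39.94 — high.
Trying y = 1.68 m: A³/T = 22.06 — matches.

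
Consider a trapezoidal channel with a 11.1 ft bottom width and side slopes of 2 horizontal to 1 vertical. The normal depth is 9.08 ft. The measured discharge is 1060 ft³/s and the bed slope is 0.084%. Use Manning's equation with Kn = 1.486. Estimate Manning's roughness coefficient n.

n = 0.0321

With bottom width b = 11.1 ft and side slope z = 2: A = (b + zy)y = (11.1 + 2×9.08)×9.08 = 265.7 ft²; P = b + 2y√(1+z²) = 11.1 + 2×9.08×2.236 = 51.71 ft.
Hydraulic radius R = A/P = 265.7/51.71 = 5.138 ft.
Rearranging Manning's equation: n = (1.486/Q) A R^(2/3) S^(1/2) = (1.486/1060) × 265.7 × 5.138^(2/3) × √0.00084 = 0.0321.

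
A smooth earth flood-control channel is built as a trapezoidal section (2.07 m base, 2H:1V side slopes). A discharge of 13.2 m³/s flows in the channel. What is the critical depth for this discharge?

At critical depth, Q² T / (g A³) = 1, i.e. A³/T = Q²/g = 13.2²/9.81 = 17.76.
Trying y = 0.955 m: A³/T = 9.323 — too small.
Trying y = 1.42 m: A³/T = 43.73 — too large.
Trying y = 1.13 m: A³/T = 17.78 — ≈ 17.76.

y_c = 1.13 m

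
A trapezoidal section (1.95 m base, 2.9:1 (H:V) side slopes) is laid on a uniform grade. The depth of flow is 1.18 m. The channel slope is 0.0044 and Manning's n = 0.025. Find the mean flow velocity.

With bottom width b = 1.95 m and side slope z = 2.9: A = (b + zy)y = (1.95 + 2.9×1.18)×1.18 = 6.339 m²; P = b + 2y√(1+z²) = 1.95 + 2×1.18×3.068 = 9.189 m.
Hydraulic radius R = A/P = 6.339/9.189 = 0.6898 m.
From Manning's equation, V = (1/n) R^(2/3) S^(1/2) = (1/0.025) × 0.6898^(2/3) × 0.0044^(1/2) = 2.07 m/s.

V = 2.07 m/s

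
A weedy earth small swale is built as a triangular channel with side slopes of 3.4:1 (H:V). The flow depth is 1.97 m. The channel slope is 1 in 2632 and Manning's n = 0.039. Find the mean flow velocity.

V = 0.481 m/s

For a triangular section with side slope z = 3.4: A = zy² = 3.4×1.97² = 13.2 m²; P = 2y√(1+z²) = 2×1.97×3.544 = 13.96 m.
Hydraulic radius R = A/P = 13.2/13.96 = 0.945 m.
From Manning's equation, V = (1/n) R^(2/3) S^(1/2) = (1/0.039) × 0.945^(2/3) × 0.0003799^(1/2) = 0.481 m/s.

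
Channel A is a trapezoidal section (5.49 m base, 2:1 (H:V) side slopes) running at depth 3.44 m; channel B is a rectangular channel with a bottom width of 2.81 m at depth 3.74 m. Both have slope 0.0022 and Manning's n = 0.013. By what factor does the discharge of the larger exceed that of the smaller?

Channel A: With bottom width b = 5.49 m and side slope z = 2: A = (b + zy)y = (5.49 + 2×3.44)×3.44 = 42.55 m²; P = b + 2y√(1+z²) = 5.49 + 2×3.44×2.236 = 20.87 m. Hydraulic radius R = A/P = 42.55/20.87 = 2.039 m. Q_A = (1/0.013)·42.55·2.039^(2/3)·√0.0022 = 246.8 m³/s.
Channel B: Flow area A = b·y = 2.81 × 3.74 = 10.51 m². Wetted perimeter P = b + 2y = 2.81 + 2×3.74 = 10.29 m. Hydraulic radius R = A/P = 10.51/10.29 = 1.021 m. Q_B = (1/0.013)·10.51·1.021^(2/3)·√0.0022 = 38.46 m³/s.
The larger discharge is 246.8 m³/s and the smaller is 38.46 m³/s; the ratio is 6.42.

6.42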